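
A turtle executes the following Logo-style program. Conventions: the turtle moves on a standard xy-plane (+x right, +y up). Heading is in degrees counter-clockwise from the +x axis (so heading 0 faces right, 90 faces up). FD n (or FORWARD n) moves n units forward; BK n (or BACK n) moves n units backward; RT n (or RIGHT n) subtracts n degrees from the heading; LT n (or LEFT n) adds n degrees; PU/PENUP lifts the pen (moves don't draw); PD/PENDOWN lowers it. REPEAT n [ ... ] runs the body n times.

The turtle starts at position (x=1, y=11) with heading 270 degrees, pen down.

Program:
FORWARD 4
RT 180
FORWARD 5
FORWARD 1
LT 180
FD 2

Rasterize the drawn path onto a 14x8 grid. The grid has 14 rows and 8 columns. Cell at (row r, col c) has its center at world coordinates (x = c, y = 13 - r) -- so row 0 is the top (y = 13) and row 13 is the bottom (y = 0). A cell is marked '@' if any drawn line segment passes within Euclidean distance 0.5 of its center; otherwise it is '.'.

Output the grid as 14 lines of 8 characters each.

Segment 0: (1,11) -> (1,7)
Segment 1: (1,7) -> (1,12)
Segment 2: (1,12) -> (1,13)
Segment 3: (1,13) -> (1,11)

Answer: .@......
.@......
.@......
.@......
.@......
.@......
.@......
........
........
........
........
........
........
........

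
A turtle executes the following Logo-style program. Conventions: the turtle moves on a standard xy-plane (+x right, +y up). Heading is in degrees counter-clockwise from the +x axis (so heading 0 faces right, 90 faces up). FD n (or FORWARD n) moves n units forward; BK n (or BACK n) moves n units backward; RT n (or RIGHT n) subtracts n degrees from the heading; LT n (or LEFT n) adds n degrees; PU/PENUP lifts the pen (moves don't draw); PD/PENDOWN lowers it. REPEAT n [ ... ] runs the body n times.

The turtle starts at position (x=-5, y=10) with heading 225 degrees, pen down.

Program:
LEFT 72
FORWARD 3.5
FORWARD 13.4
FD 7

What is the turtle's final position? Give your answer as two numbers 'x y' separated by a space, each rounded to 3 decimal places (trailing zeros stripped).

Answer: 5.85 -11.295

Derivation:
Executing turtle program step by step:
Start: pos=(-5,10), heading=225, pen down
LT 72: heading 225 -> 297
FD 3.5: (-5,10) -> (-3.411,6.881) [heading=297, draw]
FD 13.4: (-3.411,6.881) -> (2.672,-5.058) [heading=297, draw]
FD 7: (2.672,-5.058) -> (5.85,-11.295) [heading=297, draw]
Final: pos=(5.85,-11.295), heading=297, 3 segment(s) drawn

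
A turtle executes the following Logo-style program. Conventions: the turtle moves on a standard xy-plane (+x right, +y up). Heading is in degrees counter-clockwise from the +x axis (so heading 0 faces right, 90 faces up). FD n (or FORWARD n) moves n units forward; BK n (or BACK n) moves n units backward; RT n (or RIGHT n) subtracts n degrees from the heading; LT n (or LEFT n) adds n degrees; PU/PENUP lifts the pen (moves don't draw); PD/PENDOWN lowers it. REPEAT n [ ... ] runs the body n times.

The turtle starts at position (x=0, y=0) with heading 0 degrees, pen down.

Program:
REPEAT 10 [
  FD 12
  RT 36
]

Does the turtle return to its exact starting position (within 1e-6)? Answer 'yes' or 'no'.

Executing turtle program step by step:
Start: pos=(0,0), heading=0, pen down
REPEAT 10 [
  -- iteration 1/10 --
  FD 12: (0,0) -> (12,0) [heading=0, draw]
  RT 36: heading 0 -> 324
  -- iteration 2/10 --
  FD 12: (12,0) -> (21.708,-7.053) [heading=324, draw]
  RT 36: heading 324 -> 288
  -- iteration 3/10 --
  FD 12: (21.708,-7.053) -> (25.416,-18.466) [heading=288, draw]
  RT 36: heading 288 -> 252
  -- iteration 4/10 --
  FD 12: (25.416,-18.466) -> (21.708,-29.879) [heading=252, draw]
  RT 36: heading 252 -> 216
  -- iteration 5/10 --
  FD 12: (21.708,-29.879) -> (12,-36.932) [heading=216, draw]
  RT 36: heading 216 -> 180
  -- iteration 6/10 --
  FD 12: (12,-36.932) -> (0,-36.932) [heading=180, draw]
  RT 36: heading 180 -> 144
  -- iteration 7/10 --
  FD 12: (0,-36.932) -> (-9.708,-29.879) [heading=144, draw]
  RT 36: heading 144 -> 108
  -- iteration 8/10 --
  FD 12: (-9.708,-29.879) -> (-13.416,-18.466) [heading=108, draw]
  RT 36: heading 108 -> 72
  -- iteration 9/10 --
  FD 12: (-13.416,-18.466) -> (-9.708,-7.053) [heading=72, draw]
  RT 36: heading 72 -> 36
  -- iteration 10/10 --
  FD 12: (-9.708,-7.053) -> (0,0) [heading=36, draw]
  RT 36: heading 36 -> 0
]
Final: pos=(0,0), heading=0, 10 segment(s) drawn

Start position: (0, 0)
Final position: (0, 0)
Distance = 0; < 1e-6 -> CLOSED

Answer: yes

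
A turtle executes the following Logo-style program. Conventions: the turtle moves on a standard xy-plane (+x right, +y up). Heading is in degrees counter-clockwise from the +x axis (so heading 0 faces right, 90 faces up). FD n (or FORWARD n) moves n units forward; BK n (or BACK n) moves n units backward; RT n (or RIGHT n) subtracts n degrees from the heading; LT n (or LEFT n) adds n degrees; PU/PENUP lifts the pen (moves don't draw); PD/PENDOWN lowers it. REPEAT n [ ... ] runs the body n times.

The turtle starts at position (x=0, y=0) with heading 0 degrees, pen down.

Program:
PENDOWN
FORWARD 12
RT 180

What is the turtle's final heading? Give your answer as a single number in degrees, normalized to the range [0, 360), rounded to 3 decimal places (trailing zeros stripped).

Answer: 180

Derivation:
Executing turtle program step by step:
Start: pos=(0,0), heading=0, pen down
PD: pen down
FD 12: (0,0) -> (12,0) [heading=0, draw]
RT 180: heading 0 -> 180
Final: pos=(12,0), heading=180, 1 segment(s) drawn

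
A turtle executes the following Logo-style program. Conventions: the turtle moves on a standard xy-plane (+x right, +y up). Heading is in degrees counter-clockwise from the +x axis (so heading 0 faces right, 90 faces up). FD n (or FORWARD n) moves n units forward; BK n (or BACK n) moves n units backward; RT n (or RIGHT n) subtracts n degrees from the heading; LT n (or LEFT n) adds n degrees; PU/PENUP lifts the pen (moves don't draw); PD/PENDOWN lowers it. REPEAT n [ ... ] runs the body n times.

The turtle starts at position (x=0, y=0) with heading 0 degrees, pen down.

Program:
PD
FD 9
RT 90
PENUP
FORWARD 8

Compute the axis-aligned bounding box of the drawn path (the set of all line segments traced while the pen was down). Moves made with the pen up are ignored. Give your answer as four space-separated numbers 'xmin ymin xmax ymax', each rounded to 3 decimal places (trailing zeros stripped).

Executing turtle program step by step:
Start: pos=(0,0), heading=0, pen down
PD: pen down
FD 9: (0,0) -> (9,0) [heading=0, draw]
RT 90: heading 0 -> 270
PU: pen up
FD 8: (9,0) -> (9,-8) [heading=270, move]
Final: pos=(9,-8), heading=270, 1 segment(s) drawn

Segment endpoints: x in {0, 9}, y in {0}
xmin=0, ymin=0, xmax=9, ymax=0

Answer: 0 0 9 0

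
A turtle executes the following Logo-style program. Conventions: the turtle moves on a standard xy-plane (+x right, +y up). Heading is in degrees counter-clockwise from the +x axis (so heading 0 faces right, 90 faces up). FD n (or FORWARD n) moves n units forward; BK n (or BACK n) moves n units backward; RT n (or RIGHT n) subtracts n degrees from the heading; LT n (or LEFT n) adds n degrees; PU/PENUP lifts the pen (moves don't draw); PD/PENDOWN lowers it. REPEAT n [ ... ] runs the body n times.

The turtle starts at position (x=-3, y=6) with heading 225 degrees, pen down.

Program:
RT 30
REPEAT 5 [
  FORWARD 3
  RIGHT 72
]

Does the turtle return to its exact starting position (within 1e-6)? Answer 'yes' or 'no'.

Executing turtle program step by step:
Start: pos=(-3,6), heading=225, pen down
RT 30: heading 225 -> 195
REPEAT 5 [
  -- iteration 1/5 --
  FD 3: (-3,6) -> (-5.898,5.224) [heading=195, draw]
  RT 72: heading 195 -> 123
  -- iteration 2/5 --
  FD 3: (-5.898,5.224) -> (-7.532,7.74) [heading=123, draw]
  RT 72: heading 123 -> 51
  -- iteration 3/5 --
  FD 3: (-7.532,7.74) -> (-5.644,10.071) [heading=51, draw]
  RT 72: heading 51 -> 339
  -- iteration 4/5 --
  FD 3: (-5.644,10.071) -> (-2.843,8.996) [heading=339, draw]
  RT 72: heading 339 -> 267
  -- iteration 5/5 --
  FD 3: (-2.843,8.996) -> (-3,6) [heading=267, draw]
  RT 72: heading 267 -> 195
]
Final: pos=(-3,6), heading=195, 5 segment(s) drawn

Start position: (-3, 6)
Final position: (-3, 6)
Distance = 0; < 1e-6 -> CLOSED

Answer: yes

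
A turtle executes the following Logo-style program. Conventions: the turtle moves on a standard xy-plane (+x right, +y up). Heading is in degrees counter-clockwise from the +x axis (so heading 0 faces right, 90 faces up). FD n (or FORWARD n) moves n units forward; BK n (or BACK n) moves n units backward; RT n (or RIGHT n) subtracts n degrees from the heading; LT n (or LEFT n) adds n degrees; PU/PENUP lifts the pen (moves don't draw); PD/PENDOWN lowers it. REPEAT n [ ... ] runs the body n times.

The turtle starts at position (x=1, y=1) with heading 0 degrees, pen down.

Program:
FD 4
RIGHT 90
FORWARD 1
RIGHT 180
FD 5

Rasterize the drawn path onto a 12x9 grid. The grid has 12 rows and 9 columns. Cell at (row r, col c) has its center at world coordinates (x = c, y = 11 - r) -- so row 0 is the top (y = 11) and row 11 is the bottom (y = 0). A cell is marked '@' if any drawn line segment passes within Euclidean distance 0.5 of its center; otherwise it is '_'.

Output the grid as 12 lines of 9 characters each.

Segment 0: (1,1) -> (5,1)
Segment 1: (5,1) -> (5,0)
Segment 2: (5,0) -> (5,5)

Answer: _________
_________
_________
_________
_________
_________
_____@___
_____@___
_____@___
_____@___
_@@@@@___
_____@___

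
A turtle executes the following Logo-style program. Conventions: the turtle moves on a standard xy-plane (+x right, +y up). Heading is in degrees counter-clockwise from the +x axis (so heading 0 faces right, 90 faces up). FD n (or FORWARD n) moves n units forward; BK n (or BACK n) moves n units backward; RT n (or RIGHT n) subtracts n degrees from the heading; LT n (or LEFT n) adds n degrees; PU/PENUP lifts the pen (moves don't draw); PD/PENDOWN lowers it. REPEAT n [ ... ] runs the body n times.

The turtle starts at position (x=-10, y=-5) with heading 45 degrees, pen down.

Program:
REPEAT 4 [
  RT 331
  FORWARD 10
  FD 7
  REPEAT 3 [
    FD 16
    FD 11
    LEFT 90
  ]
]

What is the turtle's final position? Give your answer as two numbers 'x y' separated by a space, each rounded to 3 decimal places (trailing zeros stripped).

Answer: 30.657 29.485

Derivation:
Executing turtle program step by step:
Start: pos=(-10,-5), heading=45, pen down
REPEAT 4 [
  -- iteration 1/4 --
  RT 331: heading 45 -> 74
  FD 10: (-10,-5) -> (-7.244,4.613) [heading=74, draw]
  FD 7: (-7.244,4.613) -> (-5.314,11.341) [heading=74, draw]
  REPEAT 3 [
    -- iteration 1/3 --
    FD 16: (-5.314,11.341) -> (-0.904,26.722) [heading=74, draw]
    FD 11: (-0.904,26.722) -> (2.128,37.296) [heading=74, draw]
    LT 90: heading 74 -> 164
    -- iteration 2/3 --
    FD 16: (2.128,37.296) -> (-13.252,41.706) [heading=164, draw]
    FD 11: (-13.252,41.706) -> (-23.826,44.738) [heading=164, draw]
    LT 90: heading 164 -> 254
    -- iteration 3/3 --
    FD 16: (-23.826,44.738) -> (-28.236,29.358) [heading=254, draw]
    FD 11: (-28.236,29.358) -> (-31.268,18.784) [heading=254, draw]
    LT 90: heading 254 -> 344
  ]
  -- iteration 2/4 --
  RT 331: heading 344 -> 13
  FD 10: (-31.268,18.784) -> (-21.525,21.033) [heading=13, draw]
  FD 7: (-21.525,21.033) -> (-14.704,22.608) [heading=13, draw]
  REPEAT 3 [
    -- iteration 1/3 --
    FD 16: (-14.704,22.608) -> (0.886,26.207) [heading=13, draw]
    FD 11: (0.886,26.207) -> (11.604,28.682) [heading=13, draw]
    LT 90: heading 13 -> 103
    -- iteration 2/3 --
    FD 16: (11.604,28.682) -> (8.005,44.271) [heading=103, draw]
    FD 11: (8.005,44.271) -> (5.53,54.989) [heading=103, draw]
    LT 90: heading 103 -> 193
    -- iteration 3/3 --
    FD 16: (5.53,54.989) -> (-10.06,51.39) [heading=193, draw]
    FD 11: (-10.06,51.39) -> (-20.778,48.916) [heading=193, draw]
    LT 90: heading 193 -> 283
  ]
  -- iteration 3/4 --
  RT 331: heading 283 -> 312
  FD 10: (-20.778,48.916) -> (-14.086,41.484) [heading=312, draw]
  FD 7: (-14.086,41.484) -> (-9.402,36.282) [heading=312, draw]
  REPEAT 3 [
    -- iteration 1/3 --
    FD 16: (-9.402,36.282) -> (1.304,24.392) [heading=312, draw]
    FD 11: (1.304,24.392) -> (8.664,16.217) [heading=312, draw]
    LT 90: heading 312 -> 42
    -- iteration 2/3 --
    FD 16: (8.664,16.217) -> (20.554,26.924) [heading=42, draw]
    FD 11: (20.554,26.924) -> (28.729,34.284) [heading=42, draw]
    LT 90: heading 42 -> 132
    -- iteration 3/3 --
    FD 16: (28.729,34.284) -> (18.023,46.174) [heading=132, draw]
    FD 11: (18.023,46.174) -> (10.663,54.349) [heading=132, draw]
    LT 90: heading 132 -> 222
  ]
  -- iteration 4/4 --
  RT 331: heading 222 -> 251
  FD 10: (10.663,54.349) -> (7.407,44.894) [heading=251, draw]
  FD 7: (7.407,44.894) -> (5.128,38.275) [heading=251, draw]
  REPEAT 3 [
    -- iteration 1/3 --
    FD 16: (5.128,38.275) -> (-0.081,23.147) [heading=251, draw]
    FD 11: (-0.081,23.147) -> (-3.662,12.746) [heading=251, draw]
    LT 90: heading 251 -> 341
    -- iteration 2/3 --
    FD 16: (-3.662,12.746) -> (11.466,7.537) [heading=341, draw]
    FD 11: (11.466,7.537) -> (21.867,3.956) [heading=341, draw]
    LT 90: heading 341 -> 71
    -- iteration 3/3 --
    FD 16: (21.867,3.956) -> (27.076,19.084) [heading=71, draw]
    FD 11: (27.076,19.084) -> (30.657,29.485) [heading=71, draw]
    LT 90: heading 71 -> 161
  ]
]
Final: pos=(30.657,29.485), heading=161, 32 segment(s) drawn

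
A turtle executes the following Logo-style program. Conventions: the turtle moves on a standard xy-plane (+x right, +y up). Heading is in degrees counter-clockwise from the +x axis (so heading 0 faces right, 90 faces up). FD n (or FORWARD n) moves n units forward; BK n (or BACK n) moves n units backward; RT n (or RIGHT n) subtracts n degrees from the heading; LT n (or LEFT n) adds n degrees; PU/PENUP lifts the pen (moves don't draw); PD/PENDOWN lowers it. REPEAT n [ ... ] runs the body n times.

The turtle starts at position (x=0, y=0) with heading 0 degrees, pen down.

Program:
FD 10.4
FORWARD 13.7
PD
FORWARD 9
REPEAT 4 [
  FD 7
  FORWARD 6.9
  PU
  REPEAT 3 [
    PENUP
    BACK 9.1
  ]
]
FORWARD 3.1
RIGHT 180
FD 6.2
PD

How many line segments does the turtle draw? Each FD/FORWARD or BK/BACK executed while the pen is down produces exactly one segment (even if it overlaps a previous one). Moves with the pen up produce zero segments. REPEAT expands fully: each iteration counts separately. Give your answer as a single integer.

Executing turtle program step by step:
Start: pos=(0,0), heading=0, pen down
FD 10.4: (0,0) -> (10.4,0) [heading=0, draw]
FD 13.7: (10.4,0) -> (24.1,0) [heading=0, draw]
PD: pen down
FD 9: (24.1,0) -> (33.1,0) [heading=0, draw]
REPEAT 4 [
  -- iteration 1/4 --
  FD 7: (33.1,0) -> (40.1,0) [heading=0, draw]
  FD 6.9: (40.1,0) -> (47,0) [heading=0, draw]
  PU: pen up
  REPEAT 3 [
    -- iteration 1/3 --
    PU: pen up
    BK 9.1: (47,0) -> (37.9,0) [heading=0, move]
    -- iteration 2/3 --
    PU: pen up
    BK 9.1: (37.9,0) -> (28.8,0) [heading=0, move]
    -- iteration 3/3 --
    PU: pen up
    BK 9.1: (28.8,0) -> (19.7,0) [heading=0, move]
  ]
  -- iteration 2/4 --
  FD 7: (19.7,0) -> (26.7,0) [heading=0, move]
  FD 6.9: (26.7,0) -> (33.6,0) [heading=0, move]
  PU: pen up
  REPEAT 3 [
    -- iteration 1/3 --
    PU: pen up
    BK 9.1: (33.6,0) -> (24.5,0) [heading=0, move]
    -- iteration 2/3 --
    PU: pen up
    BK 9.1: (24.5,0) -> (15.4,0) [heading=0, move]
    -- iteration 3/3 --
    PU: pen up
    BK 9.1: (15.4,0) -> (6.3,0) [heading=0, move]
  ]
  -- iteration 3/4 --
  FD 7: (6.3,0) -> (13.3,0) [heading=0, move]
  FD 6.9: (13.3,0) -> (20.2,0) [heading=0, move]
  PU: pen up
  REPEAT 3 [
    -- iteration 1/3 --
    PU: pen up
    BK 9.1: (20.2,0) -> (11.1,0) [heading=0, move]
    -- iteration 2/3 --
    PU: pen up
    BK 9.1: (11.1,0) -> (2,0) [heading=0, move]
    -- iteration 3/3 --
    PU: pen up
    BK 9.1: (2,0) -> (-7.1,0) [heading=0, move]
  ]
  -- iteration 4/4 --
  FD 7: (-7.1,0) -> (-0.1,0) [heading=0, move]
  FD 6.9: (-0.1,0) -> (6.8,0) [heading=0, move]
  PU: pen up
  REPEAT 3 [
    -- iteration 1/3 --
    PU: pen up
    BK 9.1: (6.8,0) -> (-2.3,0) [heading=0, move]
    -- iteration 2/3 --
    PU: pen up
    BK 9.1: (-2.3,0) -> (-11.4,0) [heading=0, move]
    -- iteration 3/3 --
    PU: pen up
    BK 9.1: (-11.4,0) -> (-20.5,0) [heading=0, move]
  ]
]
FD 3.1: (-20.5,0) -> (-17.4,0) [heading=0, move]
RT 180: heading 0 -> 180
FD 6.2: (-17.4,0) -> (-23.6,0) [heading=180, move]
PD: pen down
Final: pos=(-23.6,0), heading=180, 5 segment(s) drawn
Segments drawn: 5

Answer: 5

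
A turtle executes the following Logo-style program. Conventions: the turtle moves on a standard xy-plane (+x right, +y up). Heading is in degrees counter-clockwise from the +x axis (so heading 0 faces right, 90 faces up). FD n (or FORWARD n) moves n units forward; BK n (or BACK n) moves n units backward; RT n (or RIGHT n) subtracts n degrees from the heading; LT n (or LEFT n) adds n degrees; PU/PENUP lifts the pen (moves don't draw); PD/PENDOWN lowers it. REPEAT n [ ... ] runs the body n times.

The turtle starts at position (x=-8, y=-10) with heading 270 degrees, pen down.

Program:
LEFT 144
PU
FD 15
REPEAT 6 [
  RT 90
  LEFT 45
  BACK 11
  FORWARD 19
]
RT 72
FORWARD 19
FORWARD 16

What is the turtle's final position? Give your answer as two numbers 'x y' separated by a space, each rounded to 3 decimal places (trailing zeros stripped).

Executing turtle program step by step:
Start: pos=(-8,-10), heading=270, pen down
LT 144: heading 270 -> 54
PU: pen up
FD 15: (-8,-10) -> (0.817,2.135) [heading=54, move]
REPEAT 6 [
  -- iteration 1/6 --
  RT 90: heading 54 -> 324
  LT 45: heading 324 -> 9
  BK 11: (0.817,2.135) -> (-10.048,0.414) [heading=9, move]
  FD 19: (-10.048,0.414) -> (8.718,3.387) [heading=9, move]
  -- iteration 2/6 --
  RT 90: heading 9 -> 279
  LT 45: heading 279 -> 324
  BK 11: (8.718,3.387) -> (-0.181,9.852) [heading=324, move]
  FD 19: (-0.181,9.852) -> (15.19,-1.316) [heading=324, move]
  -- iteration 3/6 --
  RT 90: heading 324 -> 234
  LT 45: heading 234 -> 279
  BK 11: (15.19,-1.316) -> (13.47,9.549) [heading=279, move]
  FD 19: (13.47,9.549) -> (16.442,-9.217) [heading=279, move]
  -- iteration 4/6 --
  RT 90: heading 279 -> 189
  LT 45: heading 189 -> 234
  BK 11: (16.442,-9.217) -> (22.908,-0.318) [heading=234, move]
  FD 19: (22.908,-0.318) -> (11.74,-15.689) [heading=234, move]
  -- iteration 5/6 --
  RT 90: heading 234 -> 144
  LT 45: heading 144 -> 189
  BK 11: (11.74,-15.689) -> (22.604,-13.968) [heading=189, move]
  FD 19: (22.604,-13.968) -> (3.838,-16.941) [heading=189, move]
  -- iteration 6/6 --
  RT 90: heading 189 -> 99
  LT 45: heading 99 -> 144
  BK 11: (3.838,-16.941) -> (12.737,-23.406) [heading=144, move]
  FD 19: (12.737,-23.406) -> (-2.634,-12.238) [heading=144, move]
]
RT 72: heading 144 -> 72
FD 19: (-2.634,-12.238) -> (3.237,5.832) [heading=72, move]
FD 16: (3.237,5.832) -> (8.182,21.049) [heading=72, move]
Final: pos=(8.182,21.049), heading=72, 0 segment(s) drawn

Answer: 8.182 21.049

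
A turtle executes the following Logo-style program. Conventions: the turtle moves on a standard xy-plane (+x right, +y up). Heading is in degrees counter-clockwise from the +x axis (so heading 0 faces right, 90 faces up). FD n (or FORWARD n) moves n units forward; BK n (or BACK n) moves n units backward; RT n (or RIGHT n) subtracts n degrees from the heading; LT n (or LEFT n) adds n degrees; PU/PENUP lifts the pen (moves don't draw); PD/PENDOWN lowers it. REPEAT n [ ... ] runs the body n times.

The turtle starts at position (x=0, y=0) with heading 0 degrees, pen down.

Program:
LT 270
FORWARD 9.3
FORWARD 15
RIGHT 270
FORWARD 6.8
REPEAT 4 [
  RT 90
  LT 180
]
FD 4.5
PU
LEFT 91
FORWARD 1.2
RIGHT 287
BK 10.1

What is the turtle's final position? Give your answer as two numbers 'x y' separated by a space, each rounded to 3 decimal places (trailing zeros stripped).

Answer: 20.988 -25.884

Derivation:
Executing turtle program step by step:
Start: pos=(0,0), heading=0, pen down
LT 270: heading 0 -> 270
FD 9.3: (0,0) -> (0,-9.3) [heading=270, draw]
FD 15: (0,-9.3) -> (0,-24.3) [heading=270, draw]
RT 270: heading 270 -> 0
FD 6.8: (0,-24.3) -> (6.8,-24.3) [heading=0, draw]
REPEAT 4 [
  -- iteration 1/4 --
  RT 90: heading 0 -> 270
  LT 180: heading 270 -> 90
  -- iteration 2/4 --
  RT 90: heading 90 -> 0
  LT 180: heading 0 -> 180
  -- iteration 3/4 --
  RT 90: heading 180 -> 90
  LT 180: heading 90 -> 270
  -- iteration 4/4 --
  RT 90: heading 270 -> 180
  LT 180: heading 180 -> 0
]
FD 4.5: (6.8,-24.3) -> (11.3,-24.3) [heading=0, draw]
PU: pen up
LT 91: heading 0 -> 91
FD 1.2: (11.3,-24.3) -> (11.279,-23.1) [heading=91, move]
RT 287: heading 91 -> 164
BK 10.1: (11.279,-23.1) -> (20.988,-25.884) [heading=164, move]
Final: pos=(20.988,-25.884), heading=164, 4 segment(s) drawn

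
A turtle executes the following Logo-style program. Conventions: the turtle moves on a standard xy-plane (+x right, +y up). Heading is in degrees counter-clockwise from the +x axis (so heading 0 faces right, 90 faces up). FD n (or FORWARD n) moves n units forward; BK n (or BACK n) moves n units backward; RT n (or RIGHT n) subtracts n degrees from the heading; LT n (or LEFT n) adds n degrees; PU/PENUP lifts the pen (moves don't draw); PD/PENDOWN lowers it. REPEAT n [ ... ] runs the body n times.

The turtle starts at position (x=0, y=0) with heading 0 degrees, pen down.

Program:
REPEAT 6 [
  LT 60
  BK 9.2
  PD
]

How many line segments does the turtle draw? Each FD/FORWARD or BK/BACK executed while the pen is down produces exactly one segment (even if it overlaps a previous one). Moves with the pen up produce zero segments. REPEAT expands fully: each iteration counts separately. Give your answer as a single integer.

Answer: 6

Derivation:
Executing turtle program step by step:
Start: pos=(0,0), heading=0, pen down
REPEAT 6 [
  -- iteration 1/6 --
  LT 60: heading 0 -> 60
  BK 9.2: (0,0) -> (-4.6,-7.967) [heading=60, draw]
  PD: pen down
  -- iteration 2/6 --
  LT 60: heading 60 -> 120
  BK 9.2: (-4.6,-7.967) -> (0,-15.935) [heading=120, draw]
  PD: pen down
  -- iteration 3/6 --
  LT 60: heading 120 -> 180
  BK 9.2: (0,-15.935) -> (9.2,-15.935) [heading=180, draw]
  PD: pen down
  -- iteration 4/6 --
  LT 60: heading 180 -> 240
  BK 9.2: (9.2,-15.935) -> (13.8,-7.967) [heading=240, draw]
  PD: pen down
  -- iteration 5/6 --
  LT 60: heading 240 -> 300
  BK 9.2: (13.8,-7.967) -> (9.2,0) [heading=300, draw]
  PD: pen down
  -- iteration 6/6 --
  LT 60: heading 300 -> 0
  BK 9.2: (9.2,0) -> (0,0) [heading=0, draw]
  PD: pen down
]
Final: pos=(0,0), heading=0, 6 segment(s) drawn
Segments drawn: 6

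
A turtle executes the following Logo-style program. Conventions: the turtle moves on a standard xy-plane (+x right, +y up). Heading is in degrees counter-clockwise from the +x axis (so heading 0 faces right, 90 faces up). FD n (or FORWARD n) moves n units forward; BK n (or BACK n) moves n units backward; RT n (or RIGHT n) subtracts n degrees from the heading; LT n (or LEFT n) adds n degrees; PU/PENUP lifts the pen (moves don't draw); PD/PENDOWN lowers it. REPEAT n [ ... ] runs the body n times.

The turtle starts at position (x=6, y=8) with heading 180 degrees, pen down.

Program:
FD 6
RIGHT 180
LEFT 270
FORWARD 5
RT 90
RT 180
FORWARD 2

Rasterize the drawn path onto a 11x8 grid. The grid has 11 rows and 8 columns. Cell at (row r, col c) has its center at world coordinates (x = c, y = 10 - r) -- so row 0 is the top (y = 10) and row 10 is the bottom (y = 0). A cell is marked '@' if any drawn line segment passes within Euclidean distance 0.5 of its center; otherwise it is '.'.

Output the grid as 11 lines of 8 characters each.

Segment 0: (6,8) -> (0,8)
Segment 1: (0,8) -> (-0,3)
Segment 2: (-0,3) -> (2,3)

Answer: ........
........
@@@@@@@.
@.......
@.......
@.......
@.......
@@@.....
........
........
........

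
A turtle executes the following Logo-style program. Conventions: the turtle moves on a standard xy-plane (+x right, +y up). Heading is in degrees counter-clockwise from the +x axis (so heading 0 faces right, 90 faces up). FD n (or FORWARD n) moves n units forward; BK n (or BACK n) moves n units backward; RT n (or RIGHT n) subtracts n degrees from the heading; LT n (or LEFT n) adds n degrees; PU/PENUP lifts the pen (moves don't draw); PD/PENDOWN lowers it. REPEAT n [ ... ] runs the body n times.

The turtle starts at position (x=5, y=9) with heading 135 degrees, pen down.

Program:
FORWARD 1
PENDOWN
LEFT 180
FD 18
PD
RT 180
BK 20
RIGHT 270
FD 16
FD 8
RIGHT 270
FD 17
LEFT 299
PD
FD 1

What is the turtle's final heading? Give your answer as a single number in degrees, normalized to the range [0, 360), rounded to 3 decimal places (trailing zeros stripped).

Executing turtle program step by step:
Start: pos=(5,9), heading=135, pen down
FD 1: (5,9) -> (4.293,9.707) [heading=135, draw]
PD: pen down
LT 180: heading 135 -> 315
FD 18: (4.293,9.707) -> (17.021,-3.021) [heading=315, draw]
PD: pen down
RT 180: heading 315 -> 135
BK 20: (17.021,-3.021) -> (31.163,-17.163) [heading=135, draw]
RT 270: heading 135 -> 225
FD 16: (31.163,-17.163) -> (19.849,-28.477) [heading=225, draw]
FD 8: (19.849,-28.477) -> (14.192,-34.134) [heading=225, draw]
RT 270: heading 225 -> 315
FD 17: (14.192,-34.134) -> (26.213,-46.154) [heading=315, draw]
LT 299: heading 315 -> 254
PD: pen down
FD 1: (26.213,-46.154) -> (25.938,-47.116) [heading=254, draw]
Final: pos=(25.938,-47.116), heading=254, 7 segment(s) drawn

Answer: 254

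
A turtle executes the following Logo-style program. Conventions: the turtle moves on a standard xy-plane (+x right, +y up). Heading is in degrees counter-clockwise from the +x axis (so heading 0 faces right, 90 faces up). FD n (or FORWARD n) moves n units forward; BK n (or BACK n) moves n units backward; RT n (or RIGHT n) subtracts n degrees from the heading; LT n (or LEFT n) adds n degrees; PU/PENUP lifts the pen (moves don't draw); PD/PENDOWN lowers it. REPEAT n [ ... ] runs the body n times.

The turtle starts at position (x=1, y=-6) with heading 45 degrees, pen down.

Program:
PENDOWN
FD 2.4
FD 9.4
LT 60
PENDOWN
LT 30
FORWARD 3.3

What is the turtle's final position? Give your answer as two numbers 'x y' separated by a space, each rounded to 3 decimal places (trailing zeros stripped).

Answer: 7.01 4.677

Derivation:
Executing turtle program step by step:
Start: pos=(1,-6), heading=45, pen down
PD: pen down
FD 2.4: (1,-6) -> (2.697,-4.303) [heading=45, draw]
FD 9.4: (2.697,-4.303) -> (9.344,2.344) [heading=45, draw]
LT 60: heading 45 -> 105
PD: pen down
LT 30: heading 105 -> 135
FD 3.3: (9.344,2.344) -> (7.01,4.677) [heading=135, draw]
Final: pos=(7.01,4.677), heading=135, 3 segment(s) drawn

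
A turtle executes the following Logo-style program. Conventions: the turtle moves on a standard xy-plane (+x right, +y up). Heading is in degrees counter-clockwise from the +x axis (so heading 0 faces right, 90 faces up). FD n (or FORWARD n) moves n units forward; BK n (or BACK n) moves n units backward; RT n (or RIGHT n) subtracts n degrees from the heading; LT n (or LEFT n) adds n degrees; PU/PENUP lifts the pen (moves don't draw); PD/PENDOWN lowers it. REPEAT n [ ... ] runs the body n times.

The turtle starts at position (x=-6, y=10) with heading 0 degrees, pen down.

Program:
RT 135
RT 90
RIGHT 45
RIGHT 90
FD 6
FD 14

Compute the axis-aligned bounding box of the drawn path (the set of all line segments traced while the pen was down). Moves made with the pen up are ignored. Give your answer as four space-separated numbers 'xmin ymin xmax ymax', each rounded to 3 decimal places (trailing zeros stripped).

Answer: -6 10 14 10

Derivation:
Executing turtle program step by step:
Start: pos=(-6,10), heading=0, pen down
RT 135: heading 0 -> 225
RT 90: heading 225 -> 135
RT 45: heading 135 -> 90
RT 90: heading 90 -> 0
FD 6: (-6,10) -> (0,10) [heading=0, draw]
FD 14: (0,10) -> (14,10) [heading=0, draw]
Final: pos=(14,10), heading=0, 2 segment(s) drawn

Segment endpoints: x in {-6, 0, 14}, y in {10, 10, 10}
xmin=-6, ymin=10, xmax=14, ymax=10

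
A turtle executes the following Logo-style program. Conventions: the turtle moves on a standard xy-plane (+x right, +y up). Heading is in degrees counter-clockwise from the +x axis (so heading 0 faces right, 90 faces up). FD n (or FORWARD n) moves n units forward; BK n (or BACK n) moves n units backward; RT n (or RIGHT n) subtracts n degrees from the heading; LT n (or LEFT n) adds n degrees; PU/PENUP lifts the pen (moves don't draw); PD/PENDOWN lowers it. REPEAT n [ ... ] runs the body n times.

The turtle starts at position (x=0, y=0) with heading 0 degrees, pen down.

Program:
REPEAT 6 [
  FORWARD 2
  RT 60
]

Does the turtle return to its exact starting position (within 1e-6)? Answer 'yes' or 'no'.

Executing turtle program step by step:
Start: pos=(0,0), heading=0, pen down
REPEAT 6 [
  -- iteration 1/6 --
  FD 2: (0,0) -> (2,0) [heading=0, draw]
  RT 60: heading 0 -> 300
  -- iteration 2/6 --
  FD 2: (2,0) -> (3,-1.732) [heading=300, draw]
  RT 60: heading 300 -> 240
  -- iteration 3/6 --
  FD 2: (3,-1.732) -> (2,-3.464) [heading=240, draw]
  RT 60: heading 240 -> 180
  -- iteration 4/6 --
  FD 2: (2,-3.464) -> (0,-3.464) [heading=180, draw]
  RT 60: heading 180 -> 120
  -- iteration 5/6 --
  FD 2: (0,-3.464) -> (-1,-1.732) [heading=120, draw]
  RT 60: heading 120 -> 60
  -- iteration 6/6 --
  FD 2: (-1,-1.732) -> (0,0) [heading=60, draw]
  RT 60: heading 60 -> 0
]
Final: pos=(0,0), heading=0, 6 segment(s) drawn

Start position: (0, 0)
Final position: (0, 0)
Distance = 0; < 1e-6 -> CLOSED

Answer: yes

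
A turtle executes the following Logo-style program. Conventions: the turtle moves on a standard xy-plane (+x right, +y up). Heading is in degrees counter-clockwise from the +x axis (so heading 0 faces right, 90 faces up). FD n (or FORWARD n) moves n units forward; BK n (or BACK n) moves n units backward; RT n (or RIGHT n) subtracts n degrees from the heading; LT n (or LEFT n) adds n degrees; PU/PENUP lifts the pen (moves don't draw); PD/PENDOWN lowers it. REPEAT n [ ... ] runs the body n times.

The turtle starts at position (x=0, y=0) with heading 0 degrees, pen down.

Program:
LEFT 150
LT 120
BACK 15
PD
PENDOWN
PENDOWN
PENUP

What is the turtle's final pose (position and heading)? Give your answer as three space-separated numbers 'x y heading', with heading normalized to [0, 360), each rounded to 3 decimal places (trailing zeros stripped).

Answer: 0 15 270

Derivation:
Executing turtle program step by step:
Start: pos=(0,0), heading=0, pen down
LT 150: heading 0 -> 150
LT 120: heading 150 -> 270
BK 15: (0,0) -> (0,15) [heading=270, draw]
PD: pen down
PD: pen down
PD: pen down
PU: pen up
Final: pos=(0,15), heading=270, 1 segment(s) drawn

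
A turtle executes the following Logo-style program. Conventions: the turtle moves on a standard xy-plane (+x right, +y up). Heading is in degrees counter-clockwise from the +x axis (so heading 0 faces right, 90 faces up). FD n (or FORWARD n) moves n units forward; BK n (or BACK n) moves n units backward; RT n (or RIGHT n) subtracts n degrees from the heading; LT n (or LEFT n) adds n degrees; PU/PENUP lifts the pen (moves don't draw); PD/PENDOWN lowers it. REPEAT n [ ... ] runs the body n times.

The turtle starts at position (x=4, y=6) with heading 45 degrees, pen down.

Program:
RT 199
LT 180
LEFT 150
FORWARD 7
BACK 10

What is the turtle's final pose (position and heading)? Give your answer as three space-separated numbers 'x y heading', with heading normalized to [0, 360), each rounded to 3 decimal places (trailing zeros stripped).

Executing turtle program step by step:
Start: pos=(4,6), heading=45, pen down
RT 199: heading 45 -> 206
LT 180: heading 206 -> 26
LT 150: heading 26 -> 176
FD 7: (4,6) -> (-2.983,6.488) [heading=176, draw]
BK 10: (-2.983,6.488) -> (6.993,5.791) [heading=176, draw]
Final: pos=(6.993,5.791), heading=176, 2 segment(s) drawn

Answer: 6.993 5.791 176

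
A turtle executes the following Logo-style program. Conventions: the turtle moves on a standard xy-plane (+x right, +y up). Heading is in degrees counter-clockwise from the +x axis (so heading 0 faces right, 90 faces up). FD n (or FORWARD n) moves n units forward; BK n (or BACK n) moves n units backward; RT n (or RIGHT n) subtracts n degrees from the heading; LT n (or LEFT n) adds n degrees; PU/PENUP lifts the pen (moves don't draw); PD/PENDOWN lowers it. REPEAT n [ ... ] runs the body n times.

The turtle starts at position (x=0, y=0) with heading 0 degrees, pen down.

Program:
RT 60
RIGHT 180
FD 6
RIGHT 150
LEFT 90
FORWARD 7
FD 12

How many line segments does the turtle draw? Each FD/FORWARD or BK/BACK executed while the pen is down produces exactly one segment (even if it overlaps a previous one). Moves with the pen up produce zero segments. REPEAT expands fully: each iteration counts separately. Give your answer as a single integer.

Answer: 3

Derivation:
Executing turtle program step by step:
Start: pos=(0,0), heading=0, pen down
RT 60: heading 0 -> 300
RT 180: heading 300 -> 120
FD 6: (0,0) -> (-3,5.196) [heading=120, draw]
RT 150: heading 120 -> 330
LT 90: heading 330 -> 60
FD 7: (-3,5.196) -> (0.5,11.258) [heading=60, draw]
FD 12: (0.5,11.258) -> (6.5,21.651) [heading=60, draw]
Final: pos=(6.5,21.651), heading=60, 3 segment(s) drawn
Segments drawn: 3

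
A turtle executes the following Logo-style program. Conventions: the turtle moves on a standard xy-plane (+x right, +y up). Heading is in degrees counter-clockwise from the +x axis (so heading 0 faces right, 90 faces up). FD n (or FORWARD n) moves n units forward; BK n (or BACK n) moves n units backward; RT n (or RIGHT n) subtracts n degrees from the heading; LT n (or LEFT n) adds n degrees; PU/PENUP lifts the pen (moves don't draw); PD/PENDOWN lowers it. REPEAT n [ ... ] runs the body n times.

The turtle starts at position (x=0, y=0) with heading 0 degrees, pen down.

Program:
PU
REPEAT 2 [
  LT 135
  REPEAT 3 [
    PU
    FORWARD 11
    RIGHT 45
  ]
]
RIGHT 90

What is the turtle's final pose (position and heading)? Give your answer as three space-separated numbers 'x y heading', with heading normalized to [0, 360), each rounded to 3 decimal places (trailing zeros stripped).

Answer: 0 53.113 270

Derivation:
Executing turtle program step by step:
Start: pos=(0,0), heading=0, pen down
PU: pen up
REPEAT 2 [
  -- iteration 1/2 --
  LT 135: heading 0 -> 135
  REPEAT 3 [
    -- iteration 1/3 --
    PU: pen up
    FD 11: (0,0) -> (-7.778,7.778) [heading=135, move]
    RT 45: heading 135 -> 90
    -- iteration 2/3 --
    PU: pen up
    FD 11: (-7.778,7.778) -> (-7.778,18.778) [heading=90, move]
    RT 45: heading 90 -> 45
    -- iteration 3/3 --
    PU: pen up
    FD 11: (-7.778,18.778) -> (0,26.556) [heading=45, move]
    RT 45: heading 45 -> 0
  ]
  -- iteration 2/2 --
  LT 135: heading 0 -> 135
  REPEAT 3 [
    -- iteration 1/3 --
    PU: pen up
    FD 11: (0,26.556) -> (-7.778,34.335) [heading=135, move]
    RT 45: heading 135 -> 90
    -- iteration 2/3 --
    PU: pen up
    FD 11: (-7.778,34.335) -> (-7.778,45.335) [heading=90, move]
    RT 45: heading 90 -> 45
    -- iteration 3/3 --
    PU: pen up
    FD 11: (-7.778,45.335) -> (0,53.113) [heading=45, move]
    RT 45: heading 45 -> 0
  ]
]
RT 90: heading 0 -> 270
Final: pos=(0,53.113), heading=270, 0 segment(s) drawn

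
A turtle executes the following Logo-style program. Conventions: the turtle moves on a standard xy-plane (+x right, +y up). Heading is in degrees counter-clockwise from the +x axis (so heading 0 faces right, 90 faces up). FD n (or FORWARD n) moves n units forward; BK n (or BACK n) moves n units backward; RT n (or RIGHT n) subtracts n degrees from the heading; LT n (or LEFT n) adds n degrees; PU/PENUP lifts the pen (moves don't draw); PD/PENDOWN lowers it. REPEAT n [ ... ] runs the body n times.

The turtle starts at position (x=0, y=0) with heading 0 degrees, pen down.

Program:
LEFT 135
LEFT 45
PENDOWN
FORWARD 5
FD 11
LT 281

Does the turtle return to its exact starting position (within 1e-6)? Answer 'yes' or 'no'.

Answer: no

Derivation:
Executing turtle program step by step:
Start: pos=(0,0), heading=0, pen down
LT 135: heading 0 -> 135
LT 45: heading 135 -> 180
PD: pen down
FD 5: (0,0) -> (-5,0) [heading=180, draw]
FD 11: (-5,0) -> (-16,0) [heading=180, draw]
LT 281: heading 180 -> 101
Final: pos=(-16,0), heading=101, 2 segment(s) drawn

Start position: (0, 0)
Final position: (-16, 0)
Distance = 16; >= 1e-6 -> NOT closed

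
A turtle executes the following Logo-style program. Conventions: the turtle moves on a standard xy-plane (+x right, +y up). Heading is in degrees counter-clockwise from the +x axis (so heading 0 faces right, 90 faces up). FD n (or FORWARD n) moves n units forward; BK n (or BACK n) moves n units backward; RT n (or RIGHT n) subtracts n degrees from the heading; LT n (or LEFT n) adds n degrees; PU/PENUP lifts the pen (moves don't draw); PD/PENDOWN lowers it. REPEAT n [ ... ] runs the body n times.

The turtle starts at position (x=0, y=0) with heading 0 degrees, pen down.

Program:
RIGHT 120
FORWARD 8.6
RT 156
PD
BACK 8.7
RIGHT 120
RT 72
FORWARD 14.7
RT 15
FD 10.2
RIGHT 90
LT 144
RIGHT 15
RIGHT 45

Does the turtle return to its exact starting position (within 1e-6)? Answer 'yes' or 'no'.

Answer: no

Derivation:
Executing turtle program step by step:
Start: pos=(0,0), heading=0, pen down
RT 120: heading 0 -> 240
FD 8.6: (0,0) -> (-4.3,-7.448) [heading=240, draw]
RT 156: heading 240 -> 84
PD: pen down
BK 8.7: (-4.3,-7.448) -> (-5.209,-16.1) [heading=84, draw]
RT 120: heading 84 -> 324
RT 72: heading 324 -> 252
FD 14.7: (-5.209,-16.1) -> (-9.752,-30.081) [heading=252, draw]
RT 15: heading 252 -> 237
FD 10.2: (-9.752,-30.081) -> (-15.307,-38.635) [heading=237, draw]
RT 90: heading 237 -> 147
LT 144: heading 147 -> 291
RT 15: heading 291 -> 276
RT 45: heading 276 -> 231
Final: pos=(-15.307,-38.635), heading=231, 4 segment(s) drawn

Start position: (0, 0)
Final position: (-15.307, -38.635)
Distance = 41.557; >= 1e-6 -> NOT closed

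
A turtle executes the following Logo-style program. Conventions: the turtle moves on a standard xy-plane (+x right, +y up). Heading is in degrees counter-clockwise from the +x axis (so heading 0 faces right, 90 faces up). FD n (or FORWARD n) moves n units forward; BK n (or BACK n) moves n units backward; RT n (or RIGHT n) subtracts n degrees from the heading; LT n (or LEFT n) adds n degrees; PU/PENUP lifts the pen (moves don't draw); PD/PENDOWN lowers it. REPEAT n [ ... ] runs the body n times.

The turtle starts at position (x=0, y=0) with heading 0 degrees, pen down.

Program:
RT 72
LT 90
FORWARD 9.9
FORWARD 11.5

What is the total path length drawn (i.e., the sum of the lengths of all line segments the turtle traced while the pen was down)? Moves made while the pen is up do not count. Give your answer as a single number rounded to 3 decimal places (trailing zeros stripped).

Answer: 21.4

Derivation:
Executing turtle program step by step:
Start: pos=(0,0), heading=0, pen down
RT 72: heading 0 -> 288
LT 90: heading 288 -> 18
FD 9.9: (0,0) -> (9.415,3.059) [heading=18, draw]
FD 11.5: (9.415,3.059) -> (20.353,6.613) [heading=18, draw]
Final: pos=(20.353,6.613), heading=18, 2 segment(s) drawn

Segment lengths:
  seg 1: (0,0) -> (9.415,3.059), length = 9.9
  seg 2: (9.415,3.059) -> (20.353,6.613), length = 11.5
Total = 21.4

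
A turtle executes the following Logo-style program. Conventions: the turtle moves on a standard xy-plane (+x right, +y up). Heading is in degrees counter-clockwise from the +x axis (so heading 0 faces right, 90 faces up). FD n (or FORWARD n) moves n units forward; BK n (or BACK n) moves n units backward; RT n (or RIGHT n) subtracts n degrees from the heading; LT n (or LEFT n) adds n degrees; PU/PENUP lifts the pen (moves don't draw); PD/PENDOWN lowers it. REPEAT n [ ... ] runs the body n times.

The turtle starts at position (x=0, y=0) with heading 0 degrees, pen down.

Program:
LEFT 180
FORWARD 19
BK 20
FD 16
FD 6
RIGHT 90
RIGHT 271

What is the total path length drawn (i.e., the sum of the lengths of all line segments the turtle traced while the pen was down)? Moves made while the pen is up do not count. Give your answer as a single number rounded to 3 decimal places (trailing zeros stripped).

Executing turtle program step by step:
Start: pos=(0,0), heading=0, pen down
LT 180: heading 0 -> 180
FD 19: (0,0) -> (-19,0) [heading=180, draw]
BK 20: (-19,0) -> (1,0) [heading=180, draw]
FD 16: (1,0) -> (-15,0) [heading=180, draw]
FD 6: (-15,0) -> (-21,0) [heading=180, draw]
RT 90: heading 180 -> 90
RT 271: heading 90 -> 179
Final: pos=(-21,0), heading=179, 4 segment(s) drawn

Segment lengths:
  seg 1: (0,0) -> (-19,0), length = 19
  seg 2: (-19,0) -> (1,0), length = 20
  seg 3: (1,0) -> (-15,0), length = 16
  seg 4: (-15,0) -> (-21,0), length = 6
Total = 61

Answer: 61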